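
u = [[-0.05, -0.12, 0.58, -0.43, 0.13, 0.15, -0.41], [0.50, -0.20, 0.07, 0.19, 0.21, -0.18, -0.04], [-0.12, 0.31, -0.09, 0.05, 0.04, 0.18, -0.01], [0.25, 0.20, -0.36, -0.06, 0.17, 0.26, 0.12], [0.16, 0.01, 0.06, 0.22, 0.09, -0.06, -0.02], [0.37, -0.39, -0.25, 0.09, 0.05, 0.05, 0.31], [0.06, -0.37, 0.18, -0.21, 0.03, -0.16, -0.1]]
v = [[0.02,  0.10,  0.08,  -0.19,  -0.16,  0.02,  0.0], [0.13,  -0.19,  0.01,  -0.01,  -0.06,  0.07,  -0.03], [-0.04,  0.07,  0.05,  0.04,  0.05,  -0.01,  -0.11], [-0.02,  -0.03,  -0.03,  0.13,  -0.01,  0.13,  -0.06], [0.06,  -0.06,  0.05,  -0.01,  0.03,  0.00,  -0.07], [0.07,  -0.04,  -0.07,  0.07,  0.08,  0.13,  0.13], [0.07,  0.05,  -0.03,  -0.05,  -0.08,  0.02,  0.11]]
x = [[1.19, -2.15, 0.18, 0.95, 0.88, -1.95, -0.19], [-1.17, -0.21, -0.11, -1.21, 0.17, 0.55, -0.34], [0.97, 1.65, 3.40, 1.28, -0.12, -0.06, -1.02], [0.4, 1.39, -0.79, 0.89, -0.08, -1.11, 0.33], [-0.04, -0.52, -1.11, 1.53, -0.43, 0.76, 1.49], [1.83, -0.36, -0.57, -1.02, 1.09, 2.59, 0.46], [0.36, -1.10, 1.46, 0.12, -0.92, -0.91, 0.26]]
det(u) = -0.00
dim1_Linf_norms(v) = [0.19, 0.19, 0.11, 0.13, 0.07, 0.13, 0.11]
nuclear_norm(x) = 18.18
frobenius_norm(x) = 7.92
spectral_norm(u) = 1.05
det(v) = 0.00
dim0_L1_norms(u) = [1.51, 1.6, 1.59, 1.25, 0.72, 1.04, 1.01]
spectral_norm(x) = 4.78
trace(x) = 7.69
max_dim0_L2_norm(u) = 0.76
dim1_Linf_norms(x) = [2.15, 1.21, 3.4, 1.39, 1.53, 2.59, 1.46]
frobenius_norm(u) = 1.57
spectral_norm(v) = 0.35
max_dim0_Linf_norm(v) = 0.19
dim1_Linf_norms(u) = [0.58, 0.5, 0.31, 0.36, 0.22, 0.39, 0.37]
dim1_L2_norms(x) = [3.4, 1.83, 4.23, 2.2, 2.61, 3.6, 2.29]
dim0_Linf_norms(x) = [1.83, 2.15, 3.4, 1.53, 1.09, 2.59, 1.49]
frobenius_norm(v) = 0.56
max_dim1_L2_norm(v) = 0.28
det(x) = 75.04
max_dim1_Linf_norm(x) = 3.4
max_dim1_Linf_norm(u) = 0.58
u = v @ x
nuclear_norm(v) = 1.20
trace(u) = -0.36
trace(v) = 0.28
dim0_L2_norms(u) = [0.7, 0.69, 0.76, 0.57, 0.32, 0.43, 0.54]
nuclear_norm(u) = 3.18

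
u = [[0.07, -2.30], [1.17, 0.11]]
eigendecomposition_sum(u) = [[0.04+0.82j, (-1.15+0.06j)], [0.58-0.03j, 0.06+0.82j]] + [[(0.04-0.82j),-1.15-0.06j], [0.58+0.03j,(0.06-0.82j)]]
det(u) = 2.70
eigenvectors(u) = [[0.81+0.00j, (0.81-0j)], [(-0.01-0.58j), -0.01+0.58j]]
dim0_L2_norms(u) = [1.17, 2.3]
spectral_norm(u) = 2.30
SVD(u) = [[-1.00,  0.04], [0.04,  1.0]] @ diag([2.3026865972432358, 1.1719788542786802]) @ [[-0.01,1.00],[1.00,0.01]]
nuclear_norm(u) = 3.47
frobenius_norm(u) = 2.58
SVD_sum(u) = [[0.02,-2.3], [-0.0,0.10]] + [[0.05, 0.00], [1.17, 0.01]]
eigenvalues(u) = [(0.09+1.64j), (0.09-1.64j)]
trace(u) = 0.18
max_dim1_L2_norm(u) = 2.3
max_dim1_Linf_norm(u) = 2.3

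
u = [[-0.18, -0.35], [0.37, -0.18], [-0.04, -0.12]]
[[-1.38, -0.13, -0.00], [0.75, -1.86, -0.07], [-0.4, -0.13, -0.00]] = u @[[3.16, -3.88, -0.15], [2.31, 2.38, 0.09]]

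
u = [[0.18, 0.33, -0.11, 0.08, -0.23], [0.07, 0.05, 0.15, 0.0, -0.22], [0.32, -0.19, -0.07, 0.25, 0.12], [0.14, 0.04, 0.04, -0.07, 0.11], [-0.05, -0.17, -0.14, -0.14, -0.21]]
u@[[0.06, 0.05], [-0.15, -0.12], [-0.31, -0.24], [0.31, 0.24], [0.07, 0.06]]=[[0.00, 0.00], [-0.07, -0.05], [0.16, 0.12], [-0.02, -0.02], [0.01, 0.01]]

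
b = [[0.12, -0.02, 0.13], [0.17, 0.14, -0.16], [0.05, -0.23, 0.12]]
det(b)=-0.008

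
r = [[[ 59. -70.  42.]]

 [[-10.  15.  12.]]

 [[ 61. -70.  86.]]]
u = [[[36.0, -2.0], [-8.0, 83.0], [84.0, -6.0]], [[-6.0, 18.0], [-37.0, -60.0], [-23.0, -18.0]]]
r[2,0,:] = [61.0, -70.0, 86.0]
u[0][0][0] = 36.0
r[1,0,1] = 15.0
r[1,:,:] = [[-10.0, 15.0, 12.0]]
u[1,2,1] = -18.0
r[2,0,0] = 61.0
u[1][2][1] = -18.0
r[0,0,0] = 59.0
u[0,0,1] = -2.0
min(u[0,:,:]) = -8.0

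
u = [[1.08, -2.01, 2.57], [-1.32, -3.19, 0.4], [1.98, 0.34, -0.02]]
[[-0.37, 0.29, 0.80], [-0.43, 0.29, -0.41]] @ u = [[0.8, 0.09, -0.85], [-1.66, -0.20, -0.98]]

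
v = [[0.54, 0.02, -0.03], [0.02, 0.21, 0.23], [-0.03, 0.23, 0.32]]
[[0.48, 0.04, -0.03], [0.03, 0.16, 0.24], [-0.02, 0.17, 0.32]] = v@[[0.89, 0.06, -0.01], [0.06, 0.65, 0.08], [-0.01, 0.08, 0.95]]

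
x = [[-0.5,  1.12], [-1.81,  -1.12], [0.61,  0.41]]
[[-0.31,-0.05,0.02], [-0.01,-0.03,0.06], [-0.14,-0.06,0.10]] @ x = [[0.26, -0.28], [0.1, 0.05], [0.24, -0.05]]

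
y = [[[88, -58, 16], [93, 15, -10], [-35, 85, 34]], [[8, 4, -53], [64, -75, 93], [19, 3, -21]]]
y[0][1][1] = 15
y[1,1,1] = -75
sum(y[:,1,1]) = -60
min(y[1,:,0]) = 8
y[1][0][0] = 8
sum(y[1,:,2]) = 19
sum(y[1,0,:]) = -41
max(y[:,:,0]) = 93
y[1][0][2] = -53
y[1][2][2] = -21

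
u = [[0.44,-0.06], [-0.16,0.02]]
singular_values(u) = [0.47, 0.0]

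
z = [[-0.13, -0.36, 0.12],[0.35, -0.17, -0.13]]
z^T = [[-0.13, 0.35], [-0.36, -0.17], [0.12, -0.13]]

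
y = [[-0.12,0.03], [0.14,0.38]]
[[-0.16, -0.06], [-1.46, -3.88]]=y @ [[0.37, -1.84],[-3.99, -9.52]]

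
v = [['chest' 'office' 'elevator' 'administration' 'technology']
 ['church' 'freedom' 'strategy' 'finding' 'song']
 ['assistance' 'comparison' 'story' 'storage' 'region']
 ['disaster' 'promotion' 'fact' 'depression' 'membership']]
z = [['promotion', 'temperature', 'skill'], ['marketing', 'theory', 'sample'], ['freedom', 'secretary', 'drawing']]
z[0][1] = 'temperature'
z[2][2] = 'drawing'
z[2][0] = 'freedom'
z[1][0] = 'marketing'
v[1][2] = 'strategy'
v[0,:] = ['chest', 'office', 'elevator', 'administration', 'technology']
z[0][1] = 'temperature'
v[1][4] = 'song'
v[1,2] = 'strategy'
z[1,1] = 'theory'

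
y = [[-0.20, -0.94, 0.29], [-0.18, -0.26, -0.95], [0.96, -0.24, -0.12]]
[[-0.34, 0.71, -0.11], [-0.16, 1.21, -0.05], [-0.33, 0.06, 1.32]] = y @ [[-0.22, -0.30, 1.31], [0.44, -0.98, -0.21], [0.09, -0.95, -0.14]]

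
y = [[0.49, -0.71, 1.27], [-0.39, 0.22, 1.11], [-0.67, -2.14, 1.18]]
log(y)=[[-0.17,0.28,0.95], [-0.09,0.10,0.87], [-0.64,-1.51,1.08]]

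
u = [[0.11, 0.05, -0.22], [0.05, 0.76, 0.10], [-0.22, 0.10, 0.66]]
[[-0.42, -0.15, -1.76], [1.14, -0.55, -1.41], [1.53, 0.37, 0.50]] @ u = [[0.33,-0.31,-1.08], [0.41,-0.5,-1.24], [0.08,0.41,0.03]]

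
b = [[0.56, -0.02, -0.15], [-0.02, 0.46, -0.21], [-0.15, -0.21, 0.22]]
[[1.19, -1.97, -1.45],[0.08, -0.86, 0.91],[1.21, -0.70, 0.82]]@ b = [[0.92,-0.63,-0.08], [-0.07,-0.59,0.37], [0.57,-0.52,0.15]]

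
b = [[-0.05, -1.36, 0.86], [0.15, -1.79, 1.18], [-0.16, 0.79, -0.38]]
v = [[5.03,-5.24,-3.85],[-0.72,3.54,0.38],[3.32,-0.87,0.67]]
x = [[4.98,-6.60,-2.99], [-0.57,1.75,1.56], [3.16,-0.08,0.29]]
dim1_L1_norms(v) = [14.12, 4.64, 4.86]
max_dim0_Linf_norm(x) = 6.6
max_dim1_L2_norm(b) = 2.15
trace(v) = 9.24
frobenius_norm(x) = 9.65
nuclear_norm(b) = 3.10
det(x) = -14.08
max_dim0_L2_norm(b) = 2.38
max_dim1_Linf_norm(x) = 6.6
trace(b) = -2.22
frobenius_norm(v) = 9.64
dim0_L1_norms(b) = [0.36, 3.94, 2.42]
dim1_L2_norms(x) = [8.79, 2.41, 3.17]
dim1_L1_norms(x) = [14.57, 3.88, 3.53]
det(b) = 0.05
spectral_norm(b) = 2.82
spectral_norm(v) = 9.04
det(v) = 47.29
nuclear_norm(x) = 12.56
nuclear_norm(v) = 13.70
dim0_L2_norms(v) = [6.07, 6.38, 3.93]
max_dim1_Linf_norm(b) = 1.79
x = v + b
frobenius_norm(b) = 2.83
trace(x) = 7.02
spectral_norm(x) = 9.23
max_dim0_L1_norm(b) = 3.94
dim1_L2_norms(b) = [1.61, 2.15, 0.89]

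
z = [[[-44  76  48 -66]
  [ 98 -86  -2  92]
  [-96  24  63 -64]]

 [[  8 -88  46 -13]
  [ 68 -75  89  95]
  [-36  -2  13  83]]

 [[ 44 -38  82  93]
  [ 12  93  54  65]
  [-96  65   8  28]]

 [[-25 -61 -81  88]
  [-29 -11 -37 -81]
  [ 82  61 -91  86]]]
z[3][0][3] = 88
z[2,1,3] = 65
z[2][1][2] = 54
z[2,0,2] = 82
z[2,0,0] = 44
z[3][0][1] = -61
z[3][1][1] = -11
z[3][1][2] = -37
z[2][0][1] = -38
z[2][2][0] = -96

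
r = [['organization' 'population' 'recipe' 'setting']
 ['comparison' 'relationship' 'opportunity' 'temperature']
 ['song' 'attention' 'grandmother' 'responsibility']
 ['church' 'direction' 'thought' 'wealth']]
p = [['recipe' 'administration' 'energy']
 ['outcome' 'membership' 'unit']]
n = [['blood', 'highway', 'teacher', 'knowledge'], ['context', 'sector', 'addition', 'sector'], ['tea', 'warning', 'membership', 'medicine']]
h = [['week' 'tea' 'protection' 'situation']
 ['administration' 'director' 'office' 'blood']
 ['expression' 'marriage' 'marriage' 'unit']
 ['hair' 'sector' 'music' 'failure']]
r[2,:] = ['song', 'attention', 'grandmother', 'responsibility']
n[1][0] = 'context'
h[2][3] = 'unit'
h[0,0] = 'week'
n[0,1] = 'highway'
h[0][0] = 'week'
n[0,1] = 'highway'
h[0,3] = 'situation'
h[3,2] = 'music'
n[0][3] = 'knowledge'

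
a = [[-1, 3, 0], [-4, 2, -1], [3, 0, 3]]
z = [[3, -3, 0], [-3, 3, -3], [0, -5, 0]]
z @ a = [[9, 3, 3], [-18, -3, -12], [20, -10, 5]]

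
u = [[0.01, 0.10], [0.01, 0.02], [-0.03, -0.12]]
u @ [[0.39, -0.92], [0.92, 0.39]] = [[0.10,0.03],[0.02,-0.0],[-0.12,-0.02]]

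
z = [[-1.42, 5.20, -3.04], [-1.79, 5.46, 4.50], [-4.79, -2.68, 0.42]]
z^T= [[-1.42,-1.79,-4.79], [5.20,5.46,-2.68], [-3.04,4.5,0.42]]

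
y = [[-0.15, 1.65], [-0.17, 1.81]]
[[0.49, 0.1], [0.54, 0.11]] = y@[[0.13, -0.32], [0.31, 0.03]]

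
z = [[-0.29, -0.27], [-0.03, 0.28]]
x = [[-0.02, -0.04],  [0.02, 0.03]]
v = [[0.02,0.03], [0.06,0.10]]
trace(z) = -0.01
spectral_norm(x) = 0.06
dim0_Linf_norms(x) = [0.02, 0.04]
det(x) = 0.00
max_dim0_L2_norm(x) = 0.05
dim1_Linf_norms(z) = [0.29, 0.28]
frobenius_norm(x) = 0.06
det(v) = 0.00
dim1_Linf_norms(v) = [0.03, 0.1]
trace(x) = 0.01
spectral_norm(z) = 0.44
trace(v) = 0.12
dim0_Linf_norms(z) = [0.29, 0.28]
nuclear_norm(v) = 0.12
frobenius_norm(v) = 0.12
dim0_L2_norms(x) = [0.03, 0.05]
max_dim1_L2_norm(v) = 0.12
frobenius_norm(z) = 0.49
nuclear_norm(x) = 0.06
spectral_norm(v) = 0.12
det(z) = -0.09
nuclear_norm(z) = 0.64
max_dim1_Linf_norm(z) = 0.29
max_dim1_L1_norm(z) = 0.56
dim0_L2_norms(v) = [0.06, 0.1]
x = z @ v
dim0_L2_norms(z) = [0.29, 0.39]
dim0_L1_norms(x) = [0.04, 0.07]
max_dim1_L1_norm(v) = 0.16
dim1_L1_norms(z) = [0.56, 0.31]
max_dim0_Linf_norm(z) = 0.29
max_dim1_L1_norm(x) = 0.06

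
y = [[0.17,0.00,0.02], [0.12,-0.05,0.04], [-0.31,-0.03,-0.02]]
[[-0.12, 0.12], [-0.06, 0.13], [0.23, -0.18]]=y @[[-0.76, 0.67], [-0.16, -0.97], [0.54, 0.07]]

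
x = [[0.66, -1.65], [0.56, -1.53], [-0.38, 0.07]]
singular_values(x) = [2.42, 0.33]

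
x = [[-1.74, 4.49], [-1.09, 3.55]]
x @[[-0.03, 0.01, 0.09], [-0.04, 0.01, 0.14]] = [[-0.13, 0.03, 0.47],[-0.11, 0.02, 0.4]]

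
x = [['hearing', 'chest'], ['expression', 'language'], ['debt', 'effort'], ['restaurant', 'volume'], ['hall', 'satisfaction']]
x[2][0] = 'debt'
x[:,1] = ['chest', 'language', 'effort', 'volume', 'satisfaction']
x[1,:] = ['expression', 'language']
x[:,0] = ['hearing', 'expression', 'debt', 'restaurant', 'hall']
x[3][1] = 'volume'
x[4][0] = 'hall'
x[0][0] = 'hearing'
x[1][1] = 'language'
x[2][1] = 'effort'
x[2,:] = ['debt', 'effort']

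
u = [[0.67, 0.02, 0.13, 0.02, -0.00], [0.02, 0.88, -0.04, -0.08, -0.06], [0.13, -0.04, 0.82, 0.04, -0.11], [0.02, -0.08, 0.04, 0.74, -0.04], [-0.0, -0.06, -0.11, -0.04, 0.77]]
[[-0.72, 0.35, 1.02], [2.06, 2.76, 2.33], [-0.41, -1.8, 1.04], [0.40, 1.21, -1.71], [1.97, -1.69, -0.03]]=u@[[-1.22, 0.87, 1.26], [2.66, 3.03, 2.50], [0.16, -2.58, 1.33], [1.0, 1.96, -2.13], [2.84, -2.23, 0.24]]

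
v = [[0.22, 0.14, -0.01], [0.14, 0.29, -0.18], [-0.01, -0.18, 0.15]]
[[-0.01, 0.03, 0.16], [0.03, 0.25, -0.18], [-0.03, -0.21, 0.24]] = v @ [[0.06,-0.31,1.37], [-0.18,0.65,-0.95], [-0.39,-0.61,0.54]]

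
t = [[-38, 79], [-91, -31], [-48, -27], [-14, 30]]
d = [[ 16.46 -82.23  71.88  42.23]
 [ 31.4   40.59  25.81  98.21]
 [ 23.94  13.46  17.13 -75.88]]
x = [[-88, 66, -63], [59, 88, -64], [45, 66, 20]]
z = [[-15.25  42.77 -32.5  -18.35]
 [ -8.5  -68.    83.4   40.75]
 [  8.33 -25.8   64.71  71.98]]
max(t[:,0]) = -14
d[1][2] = 25.81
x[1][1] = 88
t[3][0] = -14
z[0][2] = -32.5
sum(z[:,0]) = -15.42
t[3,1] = 30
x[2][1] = 66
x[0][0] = -88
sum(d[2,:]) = -21.349999999999994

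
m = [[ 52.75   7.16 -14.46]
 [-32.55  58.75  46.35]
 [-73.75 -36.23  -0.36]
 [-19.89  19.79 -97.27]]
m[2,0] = -73.75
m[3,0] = -19.89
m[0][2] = -14.46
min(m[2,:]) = -73.75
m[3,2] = -97.27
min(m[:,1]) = -36.23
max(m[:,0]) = 52.75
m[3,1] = 19.79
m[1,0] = -32.55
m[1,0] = -32.55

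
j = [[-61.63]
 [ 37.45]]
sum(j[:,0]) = -24.18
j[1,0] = 37.45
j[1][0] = 37.45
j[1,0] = 37.45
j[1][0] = 37.45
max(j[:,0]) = 37.45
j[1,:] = [37.45]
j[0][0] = -61.63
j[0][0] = -61.63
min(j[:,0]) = -61.63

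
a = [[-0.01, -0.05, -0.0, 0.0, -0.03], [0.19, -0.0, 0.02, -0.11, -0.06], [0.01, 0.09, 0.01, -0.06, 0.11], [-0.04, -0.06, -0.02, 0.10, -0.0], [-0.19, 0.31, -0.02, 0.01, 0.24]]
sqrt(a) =[[0.09,-0.10,-0.0,-0.04,-0.06], [0.50,0.22,0.04,-0.17,-0.05], [0.46,0.12,0.13,-0.09,0.23], [0.09,-0.1,-0.04,0.29,0.01], [-0.61,0.37,-0.05,0.06,0.49]]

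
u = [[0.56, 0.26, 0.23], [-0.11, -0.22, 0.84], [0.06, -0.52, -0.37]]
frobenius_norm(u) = 1.27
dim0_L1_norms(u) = [0.73, 1.0, 1.44]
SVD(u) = [[-0.31, -0.74, -0.59], [-0.83, 0.52, -0.21], [0.46, 0.43, -0.78]] @ diag([0.9518717334432396, 0.7001384614666907, 0.4635151969966218]) @ [[-0.06, -0.14, -0.99], [-0.64, -0.76, 0.15], [-0.77, 0.64, -0.05]]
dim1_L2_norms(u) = [0.66, 0.88, 0.64]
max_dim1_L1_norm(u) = 1.17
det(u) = 0.31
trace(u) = -0.03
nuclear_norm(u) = 2.12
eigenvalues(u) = [(0.57+0j), (-0.3+0.67j), (-0.3-0.67j)]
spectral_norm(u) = 0.95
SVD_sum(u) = [[0.02, 0.04, 0.29], [0.05, 0.11, 0.78], [-0.03, -0.06, -0.43]] + [[0.33,0.39,-0.08], [-0.23,-0.27,0.05], [-0.19,-0.23,0.04]] + [[0.21, -0.18, 0.01], [0.07, -0.06, 0.0], [0.28, -0.23, 0.02]]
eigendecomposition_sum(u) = [[0.55+0.00j,0.06+0.00j,(0.19+0j)], [-0.02-0.00j,-0.00+0.00j,(-0.01-0j)], [0.05+0.00j,(0.01+0j),(0.02+0j)]] + [[0.01j, (0.1+0j), 0.02-0.12j], [-0.04-0.00j, -0.11+0.36j, 0.42+0.19j], [0.01-0.03j, -0.26-0.12j, -0.19+0.31j]] + [[0.00-0.01j, (0.1-0j), (0.02+0.12j)], [-0.04+0.00j, -0.11-0.36j, 0.42-0.19j], [0.01+0.03j, (-0.26+0.12j), -0.19-0.31j]]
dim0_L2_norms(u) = [0.57, 0.62, 0.95]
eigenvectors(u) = [[(1+0j), (0.05+0.2j), (0.05-0.2j)], [-0.04+0.00j, -0.77+0.00j, (-0.77-0j)], [0.09+0.00j, (0.08-0.59j), 0.08+0.59j]]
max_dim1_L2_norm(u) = 0.88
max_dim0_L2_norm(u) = 0.95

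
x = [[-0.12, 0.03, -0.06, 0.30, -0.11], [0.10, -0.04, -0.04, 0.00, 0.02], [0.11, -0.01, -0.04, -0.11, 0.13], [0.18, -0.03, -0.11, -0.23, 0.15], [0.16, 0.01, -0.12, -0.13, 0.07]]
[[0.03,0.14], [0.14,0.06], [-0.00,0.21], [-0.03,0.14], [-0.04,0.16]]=x @ [[0.89, 0.69], [-1.77, 1.67], [0.52, -0.43], [0.68, 1.25], [-0.19, 2.07]]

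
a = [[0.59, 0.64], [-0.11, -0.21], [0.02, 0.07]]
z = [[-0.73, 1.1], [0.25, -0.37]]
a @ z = [[-0.27, 0.41], [0.03, -0.04], [0.00, -0.0]]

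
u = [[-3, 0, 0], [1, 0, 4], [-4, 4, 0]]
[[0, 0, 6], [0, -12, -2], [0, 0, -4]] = u @ [[0, 0, -2], [0, 0, -3], [0, -3, 0]]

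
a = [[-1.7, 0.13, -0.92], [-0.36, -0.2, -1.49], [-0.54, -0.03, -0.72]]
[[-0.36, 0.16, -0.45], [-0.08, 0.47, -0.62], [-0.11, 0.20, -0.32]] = a @ [[0.24, 0.17, -0.03],[0.17, 0.46, -0.42],[-0.03, -0.42, 0.48]]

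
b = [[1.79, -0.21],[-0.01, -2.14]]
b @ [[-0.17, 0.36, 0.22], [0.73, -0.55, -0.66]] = [[-0.46,0.76,0.53], [-1.56,1.17,1.41]]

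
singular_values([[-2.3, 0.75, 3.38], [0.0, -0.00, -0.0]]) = [4.16, -0.0]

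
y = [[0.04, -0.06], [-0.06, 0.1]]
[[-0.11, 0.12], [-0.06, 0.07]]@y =[[-0.01, 0.02], [-0.01, 0.01]]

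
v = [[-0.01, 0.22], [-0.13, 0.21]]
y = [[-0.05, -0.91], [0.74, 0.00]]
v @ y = [[0.16, 0.01], [0.16, 0.12]]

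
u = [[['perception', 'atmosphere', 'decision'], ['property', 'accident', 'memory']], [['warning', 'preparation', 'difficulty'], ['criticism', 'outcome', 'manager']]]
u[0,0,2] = 'decision'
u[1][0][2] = 'difficulty'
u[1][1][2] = 'manager'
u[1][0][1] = 'preparation'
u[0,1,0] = 'property'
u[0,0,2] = 'decision'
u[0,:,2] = ['decision', 'memory']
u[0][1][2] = 'memory'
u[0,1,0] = 'property'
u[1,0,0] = 'warning'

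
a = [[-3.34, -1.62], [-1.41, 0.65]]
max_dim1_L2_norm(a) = 3.71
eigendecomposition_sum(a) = [[-3.46, -1.25],[-1.08, -0.39]] + [[0.12, -0.37], [-0.33, 1.04]]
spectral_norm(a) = 3.85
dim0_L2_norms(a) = [3.63, 1.75]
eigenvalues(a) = [-3.85, 1.16]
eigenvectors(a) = [[-0.95, 0.34], [-0.3, -0.94]]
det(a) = -4.46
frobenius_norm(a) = 4.02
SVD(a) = [[-0.96, -0.28], [-0.28, 0.96]] @ diag([3.8541371972059157, 1.1559526223482208]) @ [[0.93, 0.36], [-0.36, 0.93]]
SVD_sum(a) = [[-3.46, -1.32], [-1.02, -0.39]] + [[0.12, -0.3], [-0.39, 1.04]]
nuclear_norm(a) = 5.01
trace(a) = -2.69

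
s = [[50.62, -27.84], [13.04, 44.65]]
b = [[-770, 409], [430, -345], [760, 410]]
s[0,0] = 50.62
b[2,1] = 410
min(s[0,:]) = -27.84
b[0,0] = -770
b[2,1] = 410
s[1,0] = 13.04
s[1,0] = 13.04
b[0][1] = 409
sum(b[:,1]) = 474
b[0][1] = 409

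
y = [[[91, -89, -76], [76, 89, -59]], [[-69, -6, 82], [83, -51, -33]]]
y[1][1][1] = -51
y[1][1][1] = -51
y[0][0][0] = 91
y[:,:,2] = [[-76, -59], [82, -33]]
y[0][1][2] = -59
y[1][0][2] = 82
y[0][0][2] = -76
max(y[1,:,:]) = 83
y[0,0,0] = 91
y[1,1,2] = -33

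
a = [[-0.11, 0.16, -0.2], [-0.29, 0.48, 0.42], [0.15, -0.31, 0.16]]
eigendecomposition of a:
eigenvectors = [[-0.89+0.00j, 0.11-0.34j, 0.11+0.34j],[(-0.46+0j), 0.76+0.00j, (0.76-0j)],[(-0.05+0j), (-0.28+0.47j), -0.28-0.47j]]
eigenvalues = [(-0.04+0j), (0.28+0.39j), (0.28-0.39j)]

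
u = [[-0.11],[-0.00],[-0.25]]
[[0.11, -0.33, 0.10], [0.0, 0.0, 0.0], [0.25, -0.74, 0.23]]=u@[[-1.0, 2.96, -0.92]]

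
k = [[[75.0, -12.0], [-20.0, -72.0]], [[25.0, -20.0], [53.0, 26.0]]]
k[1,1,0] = 53.0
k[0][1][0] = -20.0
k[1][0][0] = 25.0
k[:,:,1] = [[-12.0, -72.0], [-20.0, 26.0]]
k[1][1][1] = 26.0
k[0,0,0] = 75.0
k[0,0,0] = 75.0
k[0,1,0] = -20.0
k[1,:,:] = [[25.0, -20.0], [53.0, 26.0]]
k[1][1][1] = 26.0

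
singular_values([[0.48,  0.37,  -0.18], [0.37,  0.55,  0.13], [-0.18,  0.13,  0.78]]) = [0.9, 0.84, 0.07]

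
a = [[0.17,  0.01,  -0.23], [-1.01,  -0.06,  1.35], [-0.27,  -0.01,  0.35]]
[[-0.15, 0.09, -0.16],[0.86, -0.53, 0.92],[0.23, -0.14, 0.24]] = a @ [[-0.29, 0.55, -0.33],[0.23, 0.33, -0.55],[0.43, 0.03, 0.41]]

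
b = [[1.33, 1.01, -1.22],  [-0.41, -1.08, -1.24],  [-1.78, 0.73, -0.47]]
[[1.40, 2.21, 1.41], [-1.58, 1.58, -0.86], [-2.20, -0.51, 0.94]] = b@ [[1.25, 0.57, -0.01], [0.38, -0.16, 1.1], [0.53, -1.32, -0.26]]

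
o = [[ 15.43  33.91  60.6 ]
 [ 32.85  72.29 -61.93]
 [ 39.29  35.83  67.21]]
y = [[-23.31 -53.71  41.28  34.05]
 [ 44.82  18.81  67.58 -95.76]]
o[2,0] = 39.29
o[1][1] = 72.29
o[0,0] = 15.43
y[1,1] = 18.81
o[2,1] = 35.83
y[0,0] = -23.31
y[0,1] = -53.71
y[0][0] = -23.31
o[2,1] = 35.83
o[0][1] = 33.91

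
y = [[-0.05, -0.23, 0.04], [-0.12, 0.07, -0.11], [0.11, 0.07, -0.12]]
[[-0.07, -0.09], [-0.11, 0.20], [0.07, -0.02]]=y @ [[0.80, -1.00], [0.18, 0.53], [0.28, -0.42]]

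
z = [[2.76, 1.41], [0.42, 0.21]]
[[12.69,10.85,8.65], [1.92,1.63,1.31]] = z @ [[3.46, 2.02, 2.72], [2.23, 3.74, 0.81]]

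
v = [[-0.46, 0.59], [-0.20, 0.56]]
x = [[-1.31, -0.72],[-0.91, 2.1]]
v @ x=[[0.07, 1.57], [-0.25, 1.32]]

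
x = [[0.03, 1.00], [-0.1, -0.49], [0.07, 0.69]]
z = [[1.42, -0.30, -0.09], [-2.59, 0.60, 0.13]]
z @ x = [[0.07, 1.50], [-0.13, -2.79]]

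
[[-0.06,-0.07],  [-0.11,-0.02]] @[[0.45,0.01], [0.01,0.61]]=[[-0.03, -0.04], [-0.05, -0.01]]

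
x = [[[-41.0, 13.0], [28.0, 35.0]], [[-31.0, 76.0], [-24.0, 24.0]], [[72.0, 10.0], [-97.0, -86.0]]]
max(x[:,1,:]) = 35.0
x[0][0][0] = -41.0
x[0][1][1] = 35.0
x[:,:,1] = [[13.0, 35.0], [76.0, 24.0], [10.0, -86.0]]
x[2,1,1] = -86.0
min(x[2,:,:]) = -97.0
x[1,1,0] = -24.0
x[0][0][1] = 13.0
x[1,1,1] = 24.0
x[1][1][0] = -24.0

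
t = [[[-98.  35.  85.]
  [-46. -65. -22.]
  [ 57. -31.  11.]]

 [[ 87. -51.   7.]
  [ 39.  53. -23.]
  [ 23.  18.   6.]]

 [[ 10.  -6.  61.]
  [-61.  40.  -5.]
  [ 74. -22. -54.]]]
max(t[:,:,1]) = 53.0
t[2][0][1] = -6.0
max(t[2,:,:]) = 74.0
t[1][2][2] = 6.0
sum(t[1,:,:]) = 159.0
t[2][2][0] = 74.0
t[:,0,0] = [-98.0, 87.0, 10.0]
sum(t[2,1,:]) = -26.0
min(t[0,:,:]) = -98.0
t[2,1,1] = 40.0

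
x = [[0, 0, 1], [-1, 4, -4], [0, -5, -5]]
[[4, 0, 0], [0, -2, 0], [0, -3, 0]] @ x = [[0, 0, 4], [2, -8, 8], [3, -12, 12]]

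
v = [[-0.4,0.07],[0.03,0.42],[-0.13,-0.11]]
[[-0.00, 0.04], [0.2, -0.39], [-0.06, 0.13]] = v@[[0.09, -0.25],[0.46, -0.92]]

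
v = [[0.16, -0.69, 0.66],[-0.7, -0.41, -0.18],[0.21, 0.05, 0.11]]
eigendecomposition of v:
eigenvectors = [[0.6,0.82,-0.49], [0.78,-0.52,0.54], [-0.16,0.22,0.68]]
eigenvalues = [-0.91, 0.77, -0.0]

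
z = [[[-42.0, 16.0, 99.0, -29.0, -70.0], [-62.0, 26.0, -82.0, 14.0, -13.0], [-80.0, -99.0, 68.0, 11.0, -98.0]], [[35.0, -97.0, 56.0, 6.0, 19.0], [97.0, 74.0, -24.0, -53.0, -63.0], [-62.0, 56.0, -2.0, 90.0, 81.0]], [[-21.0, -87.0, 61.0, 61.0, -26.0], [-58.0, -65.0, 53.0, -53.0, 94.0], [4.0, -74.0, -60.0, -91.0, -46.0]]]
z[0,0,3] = -29.0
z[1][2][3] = 90.0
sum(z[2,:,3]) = -83.0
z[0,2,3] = 11.0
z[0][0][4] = -70.0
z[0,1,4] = -13.0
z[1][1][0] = 97.0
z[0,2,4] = -98.0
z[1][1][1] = 74.0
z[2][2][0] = 4.0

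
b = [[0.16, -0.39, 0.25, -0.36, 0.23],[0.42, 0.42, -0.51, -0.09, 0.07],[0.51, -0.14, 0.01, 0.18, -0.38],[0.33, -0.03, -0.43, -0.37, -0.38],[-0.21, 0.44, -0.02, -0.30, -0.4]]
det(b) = -0.080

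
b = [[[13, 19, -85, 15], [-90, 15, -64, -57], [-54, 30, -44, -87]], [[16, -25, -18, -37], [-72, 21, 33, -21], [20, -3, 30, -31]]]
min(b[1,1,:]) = -72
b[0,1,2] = -64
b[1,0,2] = -18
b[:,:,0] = [[13, -90, -54], [16, -72, 20]]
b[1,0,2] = -18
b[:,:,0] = [[13, -90, -54], [16, -72, 20]]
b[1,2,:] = [20, -3, 30, -31]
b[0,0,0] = 13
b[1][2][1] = -3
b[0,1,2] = -64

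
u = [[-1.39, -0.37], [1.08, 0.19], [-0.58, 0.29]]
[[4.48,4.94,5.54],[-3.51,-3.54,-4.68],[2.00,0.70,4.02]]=u@[[-3.3, -2.74, -5.01],[0.30, -3.07, 3.84]]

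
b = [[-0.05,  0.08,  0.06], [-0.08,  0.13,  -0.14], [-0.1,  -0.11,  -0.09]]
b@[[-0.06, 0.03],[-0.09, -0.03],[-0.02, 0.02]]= [[-0.01, -0.0], [-0.00, -0.01], [0.02, -0.0]]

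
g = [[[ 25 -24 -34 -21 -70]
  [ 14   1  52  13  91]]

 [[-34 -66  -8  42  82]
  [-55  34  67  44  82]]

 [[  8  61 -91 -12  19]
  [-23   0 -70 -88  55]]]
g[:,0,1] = [-24, -66, 61]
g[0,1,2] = 52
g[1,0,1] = -66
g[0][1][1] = 1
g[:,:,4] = [[-70, 91], [82, 82], [19, 55]]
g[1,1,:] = [-55, 34, 67, 44, 82]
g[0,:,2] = [-34, 52]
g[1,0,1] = -66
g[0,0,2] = -34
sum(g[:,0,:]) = -123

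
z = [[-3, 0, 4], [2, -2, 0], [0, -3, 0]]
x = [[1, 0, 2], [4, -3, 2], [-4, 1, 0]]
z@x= [[-19, 4, -6], [-6, 6, 0], [-12, 9, -6]]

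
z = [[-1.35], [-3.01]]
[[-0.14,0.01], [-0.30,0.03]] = z@[[0.1, -0.01]]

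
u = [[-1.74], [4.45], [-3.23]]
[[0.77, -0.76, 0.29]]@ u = [[-5.66]]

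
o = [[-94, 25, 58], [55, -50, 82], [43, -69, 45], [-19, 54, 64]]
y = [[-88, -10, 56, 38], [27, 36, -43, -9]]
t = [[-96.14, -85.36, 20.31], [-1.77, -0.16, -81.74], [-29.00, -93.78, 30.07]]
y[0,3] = 38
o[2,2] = 45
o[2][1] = -69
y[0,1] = -10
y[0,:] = [-88, -10, 56, 38]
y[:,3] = [38, -9]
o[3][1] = 54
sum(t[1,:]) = -83.67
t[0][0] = -96.14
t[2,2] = 30.07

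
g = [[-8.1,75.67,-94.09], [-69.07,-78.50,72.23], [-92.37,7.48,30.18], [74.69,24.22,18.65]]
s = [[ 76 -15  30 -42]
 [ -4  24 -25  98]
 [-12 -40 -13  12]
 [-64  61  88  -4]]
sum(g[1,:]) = -75.33999999999999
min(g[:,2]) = -94.09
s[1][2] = -25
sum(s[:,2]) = 80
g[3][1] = 24.22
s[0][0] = 76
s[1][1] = 24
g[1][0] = -69.07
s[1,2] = -25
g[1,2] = 72.23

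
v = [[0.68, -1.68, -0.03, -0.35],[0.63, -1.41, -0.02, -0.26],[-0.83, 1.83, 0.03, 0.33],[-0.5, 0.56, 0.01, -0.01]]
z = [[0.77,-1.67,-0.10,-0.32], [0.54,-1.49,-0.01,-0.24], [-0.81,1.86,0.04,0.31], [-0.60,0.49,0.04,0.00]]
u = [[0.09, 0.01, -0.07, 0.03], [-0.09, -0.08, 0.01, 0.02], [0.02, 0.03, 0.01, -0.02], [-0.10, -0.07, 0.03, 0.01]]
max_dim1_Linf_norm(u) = 0.1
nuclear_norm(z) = 3.74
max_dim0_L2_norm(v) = 2.91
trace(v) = -0.71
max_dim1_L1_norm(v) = 3.02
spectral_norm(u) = 0.20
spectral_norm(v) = 3.24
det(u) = -0.00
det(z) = -0.00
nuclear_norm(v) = 3.52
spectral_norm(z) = 3.28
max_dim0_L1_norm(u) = 0.3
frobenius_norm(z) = 3.30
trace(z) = -0.68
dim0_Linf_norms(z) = [0.81, 1.86, 0.1, 0.32]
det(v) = 0.00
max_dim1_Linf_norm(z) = 1.86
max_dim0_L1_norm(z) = 5.51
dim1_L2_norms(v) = [1.85, 1.57, 2.04, 0.75]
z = u + v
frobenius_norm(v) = 3.25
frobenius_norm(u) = 0.22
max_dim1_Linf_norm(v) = 1.83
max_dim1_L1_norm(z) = 3.02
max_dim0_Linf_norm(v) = 1.83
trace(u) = 0.03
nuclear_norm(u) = 0.29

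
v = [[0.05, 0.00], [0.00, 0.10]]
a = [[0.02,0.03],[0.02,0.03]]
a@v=[[0.00, 0.0], [0.00, 0.0]]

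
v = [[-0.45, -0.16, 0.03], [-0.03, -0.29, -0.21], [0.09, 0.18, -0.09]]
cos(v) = [[0.90,-0.06,-0.01], [-0.0,0.97,-0.04], [0.03,0.04,1.01]]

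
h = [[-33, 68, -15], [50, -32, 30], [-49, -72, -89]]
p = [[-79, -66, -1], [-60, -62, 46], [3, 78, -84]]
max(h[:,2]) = 30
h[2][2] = -89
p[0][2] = -1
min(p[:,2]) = -84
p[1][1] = -62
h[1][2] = 30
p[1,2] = 46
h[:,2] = [-15, 30, -89]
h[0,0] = -33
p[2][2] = -84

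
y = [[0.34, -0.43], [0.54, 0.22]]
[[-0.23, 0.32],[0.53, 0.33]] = y@[[0.58, 0.69], [0.99, -0.21]]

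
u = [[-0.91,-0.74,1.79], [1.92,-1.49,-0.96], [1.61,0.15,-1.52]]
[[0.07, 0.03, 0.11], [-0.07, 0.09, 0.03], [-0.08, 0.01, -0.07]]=u@ [[-0.01,0.02,0.01], [0.01,-0.04,-0.04], [0.04,0.01,0.05]]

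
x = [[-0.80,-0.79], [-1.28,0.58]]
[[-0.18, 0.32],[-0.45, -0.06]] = x @ [[0.31, -0.09],[-0.09, -0.31]]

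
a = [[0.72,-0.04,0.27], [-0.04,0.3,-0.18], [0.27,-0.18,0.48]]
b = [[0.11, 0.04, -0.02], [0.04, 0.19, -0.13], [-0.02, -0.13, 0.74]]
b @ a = [[0.07, 0.01, 0.01], [-0.01, 0.08, -0.09], [0.19, -0.17, 0.37]]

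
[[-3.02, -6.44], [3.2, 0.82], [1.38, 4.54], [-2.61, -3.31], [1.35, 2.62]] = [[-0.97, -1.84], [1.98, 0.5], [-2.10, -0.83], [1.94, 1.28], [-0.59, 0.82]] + [[-2.05, -4.6], [1.22, 0.32], [3.48, 5.37], [-4.55, -4.59], [1.94, 1.8]]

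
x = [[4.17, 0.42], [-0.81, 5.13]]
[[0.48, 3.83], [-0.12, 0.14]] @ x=[[-1.10, 19.85], [-0.61, 0.67]]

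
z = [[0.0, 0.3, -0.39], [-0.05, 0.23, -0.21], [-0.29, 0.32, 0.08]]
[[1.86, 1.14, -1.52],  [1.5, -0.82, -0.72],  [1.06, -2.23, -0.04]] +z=[[1.86,1.44,-1.91],[1.45,-0.59,-0.93],[0.77,-1.91,0.04]]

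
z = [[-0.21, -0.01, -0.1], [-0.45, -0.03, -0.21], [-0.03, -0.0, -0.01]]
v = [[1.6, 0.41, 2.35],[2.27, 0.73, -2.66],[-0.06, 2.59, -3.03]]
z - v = [[-1.81, -0.42, -2.45], [-2.72, -0.76, 2.45], [0.03, -2.59, 3.02]]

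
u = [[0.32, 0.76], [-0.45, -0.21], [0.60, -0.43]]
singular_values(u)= [0.92, 0.79]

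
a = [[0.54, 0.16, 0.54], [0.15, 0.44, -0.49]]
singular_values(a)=[0.82, 0.63]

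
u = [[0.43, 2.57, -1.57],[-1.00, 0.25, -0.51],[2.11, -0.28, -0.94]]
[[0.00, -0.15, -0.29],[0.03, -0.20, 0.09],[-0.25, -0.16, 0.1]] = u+[[-0.43, -2.72, 1.28],[1.03, -0.45, 0.6],[-2.36, 0.12, 1.04]]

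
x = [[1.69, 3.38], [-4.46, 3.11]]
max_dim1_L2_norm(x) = 5.44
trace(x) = 4.80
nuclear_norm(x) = 9.19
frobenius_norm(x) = 6.62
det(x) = 20.33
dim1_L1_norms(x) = [5.07, 7.57]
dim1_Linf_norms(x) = [3.38, 4.46]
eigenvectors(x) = [[-0.12+0.65j, (-0.12-0.65j)],[(-0.75+0j), -0.75-0.00j]]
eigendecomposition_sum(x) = [[0.84+2.13j, 1.69-1.06j],  [(-2.23+1.4j), (1.56+1.69j)]] + [[(0.84-2.13j), (1.69+1.06j)], [-2.23-1.40j, 1.56-1.69j]]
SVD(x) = [[0.18, 0.98],[0.98, -0.18]] @ diag([5.488366554255379, 3.704326195967485]) @ [[-0.74, 0.67], [0.67, 0.74]]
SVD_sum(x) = [[-0.75, 0.68], [-4.0, 3.62]] + [[2.44, 2.70], [-0.46, -0.51]]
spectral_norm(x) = 5.49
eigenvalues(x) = [(2.4+3.82j), (2.4-3.82j)]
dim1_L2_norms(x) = [3.78, 5.44]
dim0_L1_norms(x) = [6.15, 6.49]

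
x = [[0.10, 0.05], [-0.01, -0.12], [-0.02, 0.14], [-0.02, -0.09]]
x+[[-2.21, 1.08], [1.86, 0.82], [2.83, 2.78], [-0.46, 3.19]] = [[-2.11, 1.13], [1.85, 0.70], [2.81, 2.92], [-0.48, 3.10]]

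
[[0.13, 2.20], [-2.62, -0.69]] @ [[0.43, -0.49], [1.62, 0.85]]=[[3.62, 1.81], [-2.24, 0.70]]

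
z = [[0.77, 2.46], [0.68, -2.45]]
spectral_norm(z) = 3.47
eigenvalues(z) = [1.23, -2.91]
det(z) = -3.56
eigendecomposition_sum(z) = [[1.09, 0.73], [0.2, 0.14]] + [[-0.32, 1.73], [0.48, -2.59]]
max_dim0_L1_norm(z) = 4.91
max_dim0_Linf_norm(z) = 2.46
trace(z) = -1.68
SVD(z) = [[-0.71, 0.7], [0.7, 0.71]] @ diag([3.472582985744134, 1.0249719055273445]) @ [[-0.02,-1.00], [1.00,-0.02]]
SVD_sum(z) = [[0.05, 2.47], [-0.05, -2.43]] + [[0.72,-0.01], [0.73,-0.02]]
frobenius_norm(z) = 3.62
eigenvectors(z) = [[0.98,  -0.56], [0.18,  0.83]]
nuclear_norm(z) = 4.50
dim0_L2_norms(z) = [1.03, 3.47]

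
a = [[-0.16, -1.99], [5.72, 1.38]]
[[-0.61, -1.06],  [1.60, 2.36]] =a@ [[0.21, 0.29],[0.29, 0.51]]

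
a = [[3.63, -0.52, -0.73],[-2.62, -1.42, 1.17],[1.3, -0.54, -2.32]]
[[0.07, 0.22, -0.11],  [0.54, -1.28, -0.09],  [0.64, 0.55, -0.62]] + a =[[3.70,-0.3,-0.84], [-2.08,-2.70,1.08], [1.94,0.01,-2.94]]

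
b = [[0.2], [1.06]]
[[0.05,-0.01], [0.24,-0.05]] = b @ [[0.23, -0.05]]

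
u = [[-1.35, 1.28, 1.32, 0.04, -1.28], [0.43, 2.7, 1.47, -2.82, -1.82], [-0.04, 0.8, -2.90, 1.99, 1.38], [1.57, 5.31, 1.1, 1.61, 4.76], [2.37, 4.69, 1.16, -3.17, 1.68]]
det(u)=107.353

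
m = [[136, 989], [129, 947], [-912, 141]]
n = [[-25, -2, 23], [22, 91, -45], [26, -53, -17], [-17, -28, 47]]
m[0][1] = 989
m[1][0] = 129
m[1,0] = 129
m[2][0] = -912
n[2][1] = -53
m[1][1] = 947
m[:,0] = [136, 129, -912]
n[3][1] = -28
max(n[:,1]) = 91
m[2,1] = 141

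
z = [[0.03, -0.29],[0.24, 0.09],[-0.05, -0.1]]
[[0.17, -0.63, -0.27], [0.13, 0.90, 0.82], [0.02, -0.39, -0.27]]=z @ [[0.74, 2.83, 2.95],[-0.52, 2.45, 1.25]]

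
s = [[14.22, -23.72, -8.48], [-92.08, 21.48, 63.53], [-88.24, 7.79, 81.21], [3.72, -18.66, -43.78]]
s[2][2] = 81.21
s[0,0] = 14.22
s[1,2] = 63.53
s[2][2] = 81.21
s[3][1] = -18.66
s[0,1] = -23.72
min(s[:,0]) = -92.08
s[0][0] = 14.22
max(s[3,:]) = 3.72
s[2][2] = 81.21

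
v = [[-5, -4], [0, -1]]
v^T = [[-5, 0], [-4, -1]]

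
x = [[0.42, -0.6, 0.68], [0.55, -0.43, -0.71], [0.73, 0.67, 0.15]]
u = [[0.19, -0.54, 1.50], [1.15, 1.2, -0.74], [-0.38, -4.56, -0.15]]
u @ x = [[0.88, 1.12, 0.74], [0.6, -1.7, -0.18], [-2.78, 2.09, 2.96]]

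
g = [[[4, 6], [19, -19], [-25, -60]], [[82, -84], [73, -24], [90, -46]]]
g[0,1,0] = 19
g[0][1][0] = 19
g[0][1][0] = 19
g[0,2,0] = -25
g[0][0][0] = 4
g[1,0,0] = 82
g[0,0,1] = 6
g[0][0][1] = 6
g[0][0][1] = 6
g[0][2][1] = -60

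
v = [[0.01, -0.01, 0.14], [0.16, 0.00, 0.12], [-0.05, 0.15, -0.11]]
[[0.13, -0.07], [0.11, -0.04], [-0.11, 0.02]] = v @ [[-0.01,0.09], [-0.09,-0.20], [0.91,-0.49]]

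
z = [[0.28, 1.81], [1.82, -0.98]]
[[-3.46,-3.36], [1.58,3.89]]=z@[[-0.15, 1.05], [-1.89, -2.02]]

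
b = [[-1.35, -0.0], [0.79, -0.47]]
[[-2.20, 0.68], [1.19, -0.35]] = b @ [[1.63, -0.50], [0.21, -0.09]]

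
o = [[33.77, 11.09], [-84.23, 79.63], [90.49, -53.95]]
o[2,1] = -53.95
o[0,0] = 33.77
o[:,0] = [33.77, -84.23, 90.49]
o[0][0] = 33.77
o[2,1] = -53.95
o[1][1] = 79.63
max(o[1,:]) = 79.63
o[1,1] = 79.63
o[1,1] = 79.63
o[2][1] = -53.95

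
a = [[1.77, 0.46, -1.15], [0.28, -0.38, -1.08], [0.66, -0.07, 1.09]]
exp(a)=[[4.21, 1.05, -4.95], [-0.26, 0.73, -1.75], [2.48, 0.27, 1.56]]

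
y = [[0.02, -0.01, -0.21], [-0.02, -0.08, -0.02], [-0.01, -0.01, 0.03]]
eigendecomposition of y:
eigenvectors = [[0.29,0.97,0.94], [0.95,-0.1,-0.31], [0.1,-0.22,0.15]]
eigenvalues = [-0.09, 0.07, -0.01]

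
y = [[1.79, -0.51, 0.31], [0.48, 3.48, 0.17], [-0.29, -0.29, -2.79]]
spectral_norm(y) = 3.59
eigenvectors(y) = [[-0.96, -0.32, -0.07], [0.29, 0.95, -0.02], [0.04, -0.03, 1.0]]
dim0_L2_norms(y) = [1.88, 3.53, 2.81]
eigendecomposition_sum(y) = [[2.17,0.75,0.17], [-0.66,-0.23,-0.05], [-0.09,-0.03,-0.01]] + [[-0.39, -1.27, -0.06], [1.14, 3.70, 0.16], [-0.04, -0.12, -0.01]] + [[0.01, 0.01, 0.20], [0.0, 0.0, 0.06], [-0.16, -0.14, -2.78]]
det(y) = -17.68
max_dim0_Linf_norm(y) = 3.48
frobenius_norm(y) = 4.89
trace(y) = 2.48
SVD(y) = [[-0.05, 0.31, -0.95], [0.95, -0.27, -0.14], [-0.30, -0.91, -0.29]] @ diag([3.5948244675688574, 2.8100890041826916, 1.7501248058180907]) @ [[0.13, 0.95, 0.27],  [0.25, -0.3, 0.92],  [-0.96, 0.05, 0.27]]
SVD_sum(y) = [[-0.02, -0.17, -0.05], [0.44, 3.27, 0.94], [-0.14, -1.03, -0.29]] + [[0.22, -0.26, 0.81], [-0.19, 0.23, -0.70], [-0.63, 0.76, -2.36]] + [[1.59, -0.08, -0.45], [0.23, -0.01, -0.07], [0.48, -0.02, -0.14]]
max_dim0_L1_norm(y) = 4.28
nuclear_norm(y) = 8.16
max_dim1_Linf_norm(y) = 3.48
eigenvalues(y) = [1.93, 3.31, -2.76]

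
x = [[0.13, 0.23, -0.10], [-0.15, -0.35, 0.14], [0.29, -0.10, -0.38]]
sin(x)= [[0.13, 0.23, -0.10], [-0.15, -0.35, 0.13], [0.29, -0.09, -0.38]]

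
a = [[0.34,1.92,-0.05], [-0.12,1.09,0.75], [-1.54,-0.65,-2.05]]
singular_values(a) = [2.96, 1.85, 0.62]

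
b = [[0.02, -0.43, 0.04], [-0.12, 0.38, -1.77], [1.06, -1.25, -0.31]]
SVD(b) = [[0.11, -0.18, 0.98],[-0.97, -0.22, 0.07],[0.20, -0.96, -0.2]] @ diag([1.824642480999902, 1.694127174106663, 0.24781633215729865]) @ [[0.18, -0.37, 0.91], [-0.59, 0.70, 0.4], [-0.79, -0.61, -0.09]]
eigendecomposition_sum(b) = [[0.16, -0.26, 0.22],[-0.58, 0.95, -0.84],[0.44, -0.72, 0.63]] + [[-0.36,-0.01,0.12], [-0.31,-0.01,0.10], [-0.10,-0.00,0.03]] + [[0.23,-0.17,-0.31],[0.77,-0.57,-1.04],[0.72,-0.53,-0.97]]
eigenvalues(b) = [1.74, -0.34, -1.31]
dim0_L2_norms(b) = [1.07, 1.38, 1.8]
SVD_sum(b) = [[0.04,-0.07,0.18], [-0.33,0.65,-1.62], [0.07,-0.14,0.34]] + [[0.17, -0.21, -0.12], [0.22, -0.26, -0.15], [0.95, -1.14, -0.65]] + [[-0.19, -0.15, -0.02], [-0.01, -0.01, -0.00], [0.04, 0.03, 0.0]]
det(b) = 0.77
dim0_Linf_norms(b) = [1.06, 1.25, 1.77]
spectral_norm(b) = 1.82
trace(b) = 0.09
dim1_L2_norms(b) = [0.43, 1.81, 1.67]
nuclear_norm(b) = 3.77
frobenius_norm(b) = 2.50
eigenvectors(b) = [[-0.21, 0.74, 0.21], [0.78, 0.64, 0.71], [-0.59, 0.21, 0.67]]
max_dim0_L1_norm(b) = 2.12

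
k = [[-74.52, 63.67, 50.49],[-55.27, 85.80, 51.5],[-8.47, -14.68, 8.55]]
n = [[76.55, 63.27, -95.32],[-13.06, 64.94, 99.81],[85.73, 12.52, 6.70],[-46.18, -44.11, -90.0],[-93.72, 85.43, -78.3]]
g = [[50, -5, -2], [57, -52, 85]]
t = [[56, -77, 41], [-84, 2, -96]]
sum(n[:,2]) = -157.10999999999999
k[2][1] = -14.68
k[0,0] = -74.52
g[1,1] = -52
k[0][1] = 63.67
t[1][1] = 2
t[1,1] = 2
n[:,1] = [63.27, 64.94, 12.52, -44.11, 85.43]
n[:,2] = [-95.32, 99.81, 6.7, -90.0, -78.3]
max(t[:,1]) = 2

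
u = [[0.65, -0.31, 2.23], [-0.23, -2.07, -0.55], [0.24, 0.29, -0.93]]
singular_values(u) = [2.55, 2.11, 0.45]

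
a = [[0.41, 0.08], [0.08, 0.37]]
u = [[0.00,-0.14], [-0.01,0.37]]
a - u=[[0.41, 0.22], [0.09, 0.0]]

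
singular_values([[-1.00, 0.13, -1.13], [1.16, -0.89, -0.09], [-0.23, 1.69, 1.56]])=[2.52, 1.83, 0.21]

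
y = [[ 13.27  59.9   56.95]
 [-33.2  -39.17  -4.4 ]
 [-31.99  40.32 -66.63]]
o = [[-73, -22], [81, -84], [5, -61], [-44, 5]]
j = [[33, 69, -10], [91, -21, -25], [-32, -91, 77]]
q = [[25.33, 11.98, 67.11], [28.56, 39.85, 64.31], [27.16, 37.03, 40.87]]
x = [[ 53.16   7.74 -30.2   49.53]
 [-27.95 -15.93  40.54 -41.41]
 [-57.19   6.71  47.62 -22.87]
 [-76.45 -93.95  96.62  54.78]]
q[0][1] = 11.98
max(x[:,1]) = 7.74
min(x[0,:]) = -30.2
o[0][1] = -22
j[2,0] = -32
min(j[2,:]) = -91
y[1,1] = -39.17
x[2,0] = -57.19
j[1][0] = 91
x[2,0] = -57.19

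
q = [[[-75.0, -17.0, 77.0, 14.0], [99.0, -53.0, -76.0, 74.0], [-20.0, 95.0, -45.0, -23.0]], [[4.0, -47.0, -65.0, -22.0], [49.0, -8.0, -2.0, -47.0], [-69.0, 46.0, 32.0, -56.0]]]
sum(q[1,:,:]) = -185.0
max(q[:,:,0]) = 99.0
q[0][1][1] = -53.0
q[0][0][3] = 14.0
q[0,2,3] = -23.0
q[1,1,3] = -47.0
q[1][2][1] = 46.0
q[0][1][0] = 99.0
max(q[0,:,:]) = 99.0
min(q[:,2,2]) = -45.0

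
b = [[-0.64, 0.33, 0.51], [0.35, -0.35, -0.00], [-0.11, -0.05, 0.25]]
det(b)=-0.001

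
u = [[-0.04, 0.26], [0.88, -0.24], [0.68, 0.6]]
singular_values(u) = [1.13, 0.66]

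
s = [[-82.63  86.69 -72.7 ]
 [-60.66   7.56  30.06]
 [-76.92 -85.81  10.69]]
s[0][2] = -72.7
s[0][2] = -72.7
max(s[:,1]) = 86.69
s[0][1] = 86.69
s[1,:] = [-60.66, 7.56, 30.06]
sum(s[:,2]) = -31.950000000000003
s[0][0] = -82.63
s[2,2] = 10.69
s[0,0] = -82.63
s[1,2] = 30.06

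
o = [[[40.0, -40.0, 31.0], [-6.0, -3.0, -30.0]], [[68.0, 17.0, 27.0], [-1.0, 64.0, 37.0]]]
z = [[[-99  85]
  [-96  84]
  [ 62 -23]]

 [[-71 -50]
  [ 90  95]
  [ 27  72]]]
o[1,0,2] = 27.0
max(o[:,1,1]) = 64.0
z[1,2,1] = 72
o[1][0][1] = 17.0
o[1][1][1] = 64.0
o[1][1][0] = -1.0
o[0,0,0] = 40.0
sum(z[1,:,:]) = 163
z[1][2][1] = 72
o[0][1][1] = -3.0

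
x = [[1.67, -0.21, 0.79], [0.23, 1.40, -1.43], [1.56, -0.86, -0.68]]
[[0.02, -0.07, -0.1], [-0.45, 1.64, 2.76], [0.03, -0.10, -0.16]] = x@[[-0.06, 0.22, 0.38],[-0.22, 0.79, 1.33],[0.09, -0.34, -0.57]]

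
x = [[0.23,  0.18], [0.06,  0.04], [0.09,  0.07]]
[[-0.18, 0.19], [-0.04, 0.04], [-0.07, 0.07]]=x@[[0.46, -0.13], [-1.6, 1.22]]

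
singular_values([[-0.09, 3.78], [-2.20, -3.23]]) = [5.18, 1.66]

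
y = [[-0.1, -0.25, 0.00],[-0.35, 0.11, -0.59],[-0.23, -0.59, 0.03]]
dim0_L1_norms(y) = [0.68, 0.95, 0.62]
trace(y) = 0.04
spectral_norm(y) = 0.69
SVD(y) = [[-0.06, -0.39, 0.92],[-0.99, 0.11, -0.02],[-0.1, -0.92, -0.39]] @ diag([0.6949374500813166, 0.6885805890630269, 0.0043258340342893385]) @ [[0.54, -0.05, 0.84],  [0.30, 0.94, -0.14],  [0.78, -0.33, -0.53]]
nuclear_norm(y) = 1.39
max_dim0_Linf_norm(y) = 0.59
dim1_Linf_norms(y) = [0.25, 0.59, 0.59]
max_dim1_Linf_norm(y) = 0.59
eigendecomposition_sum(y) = [[-0.13, -0.13, -0.11], [-0.28, -0.28, -0.24], [-0.28, -0.28, -0.25]] + [[0.0, -0.0, -0.00], [-0.00, 0.00, 0.00], [-0.00, 0.0, 0.00]] + [[0.02,-0.12,0.11], [-0.07,0.39,-0.35], [0.06,-0.31,0.28]]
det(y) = -0.00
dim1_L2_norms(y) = [0.27, 0.69, 0.63]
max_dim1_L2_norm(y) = 0.69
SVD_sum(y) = [[-0.02, 0.0, -0.03], [-0.37, 0.04, -0.58], [-0.04, 0.00, -0.06]] + [[-0.08, -0.25, 0.04],[0.02, 0.07, -0.01],[-0.19, -0.59, 0.09]] + [[0.0, -0.0, -0.0],[-0.00, 0.0, 0.0],[-0.00, 0.0, 0.00]]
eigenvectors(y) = [[0.3, 0.79, 0.24], [0.67, -0.33, -0.76], [0.68, -0.52, 0.60]]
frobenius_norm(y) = 0.98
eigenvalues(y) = [-0.65, 0.0, 0.69]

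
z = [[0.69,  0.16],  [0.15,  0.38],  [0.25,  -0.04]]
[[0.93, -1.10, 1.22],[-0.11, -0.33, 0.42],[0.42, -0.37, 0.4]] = z @ [[1.55, -1.53, 1.66], [-0.89, -0.27, 0.45]]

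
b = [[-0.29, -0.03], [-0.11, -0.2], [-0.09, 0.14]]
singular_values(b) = [0.33, 0.23]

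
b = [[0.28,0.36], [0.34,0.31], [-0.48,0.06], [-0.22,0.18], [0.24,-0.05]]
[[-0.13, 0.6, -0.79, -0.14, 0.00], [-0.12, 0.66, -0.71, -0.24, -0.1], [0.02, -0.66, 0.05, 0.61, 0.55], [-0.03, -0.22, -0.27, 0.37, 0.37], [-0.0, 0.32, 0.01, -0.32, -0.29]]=b @ [[-0.08,1.44,-0.34,-1.21,-1.04], [-0.29,0.54,-1.93,0.56,0.81]]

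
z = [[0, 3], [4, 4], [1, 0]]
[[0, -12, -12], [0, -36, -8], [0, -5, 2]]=z@[[0, -5, 2], [0, -4, -4]]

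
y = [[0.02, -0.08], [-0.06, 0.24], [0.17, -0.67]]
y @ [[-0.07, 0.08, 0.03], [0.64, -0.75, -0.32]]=[[-0.05, 0.06, 0.03], [0.16, -0.18, -0.08], [-0.44, 0.52, 0.22]]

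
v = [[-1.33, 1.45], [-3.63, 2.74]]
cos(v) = [[2.81, -1.13], [2.82, -0.35]]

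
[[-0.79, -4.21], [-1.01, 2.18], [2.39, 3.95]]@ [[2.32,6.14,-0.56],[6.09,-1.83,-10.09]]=[[-27.47, 2.85, 42.92], [10.93, -10.19, -21.43], [29.60, 7.45, -41.19]]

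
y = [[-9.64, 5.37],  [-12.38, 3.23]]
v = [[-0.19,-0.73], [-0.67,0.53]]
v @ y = [[10.87, -3.38],[-0.10, -1.89]]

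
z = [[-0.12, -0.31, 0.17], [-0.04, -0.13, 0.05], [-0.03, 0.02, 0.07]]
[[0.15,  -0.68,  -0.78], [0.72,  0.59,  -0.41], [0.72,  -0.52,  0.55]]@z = [[0.03, 0.03, -0.06], [-0.1, -0.31, 0.12], [-0.08, -0.14, 0.13]]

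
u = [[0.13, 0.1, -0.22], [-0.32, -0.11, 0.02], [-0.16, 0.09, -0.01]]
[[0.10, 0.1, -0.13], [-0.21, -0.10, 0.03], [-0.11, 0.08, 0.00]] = u @ [[0.67, -0.01, -0.05], [-0.01, 0.92, -0.02], [-0.05, -0.02, 0.56]]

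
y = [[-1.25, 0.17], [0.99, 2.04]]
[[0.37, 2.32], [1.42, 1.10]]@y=[[1.83, 4.80], [-0.69, 2.49]]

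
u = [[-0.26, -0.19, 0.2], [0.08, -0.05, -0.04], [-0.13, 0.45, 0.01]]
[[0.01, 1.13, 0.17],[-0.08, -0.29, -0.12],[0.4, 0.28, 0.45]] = u @ [[-0.16, -3.05, -0.84], [0.82, -0.28, 0.75], [0.61, 1.44, 0.45]]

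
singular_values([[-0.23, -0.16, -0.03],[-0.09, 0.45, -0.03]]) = [0.48, 0.25]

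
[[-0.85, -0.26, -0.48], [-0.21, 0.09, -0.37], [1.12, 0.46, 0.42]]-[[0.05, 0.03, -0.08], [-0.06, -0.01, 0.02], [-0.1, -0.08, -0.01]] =[[-0.9, -0.29, -0.40],[-0.15, 0.10, -0.39],[1.22, 0.54, 0.43]]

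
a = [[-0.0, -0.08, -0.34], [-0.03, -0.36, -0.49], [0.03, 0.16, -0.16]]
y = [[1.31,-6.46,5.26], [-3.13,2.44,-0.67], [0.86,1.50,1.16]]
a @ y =[[-0.04, -0.71, -0.34], [0.67, -1.42, -0.48], [-0.60, -0.04, -0.14]]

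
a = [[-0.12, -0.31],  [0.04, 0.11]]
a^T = [[-0.12, 0.04], [-0.31, 0.11]]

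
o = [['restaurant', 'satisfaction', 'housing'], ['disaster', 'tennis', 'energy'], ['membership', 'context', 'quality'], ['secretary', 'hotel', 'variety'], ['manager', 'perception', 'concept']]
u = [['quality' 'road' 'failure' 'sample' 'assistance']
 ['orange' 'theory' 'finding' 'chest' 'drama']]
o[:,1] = ['satisfaction', 'tennis', 'context', 'hotel', 'perception']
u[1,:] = ['orange', 'theory', 'finding', 'chest', 'drama']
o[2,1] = 'context'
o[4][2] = 'concept'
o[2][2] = 'quality'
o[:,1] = ['satisfaction', 'tennis', 'context', 'hotel', 'perception']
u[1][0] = 'orange'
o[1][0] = 'disaster'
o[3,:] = ['secretary', 'hotel', 'variety']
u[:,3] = ['sample', 'chest']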